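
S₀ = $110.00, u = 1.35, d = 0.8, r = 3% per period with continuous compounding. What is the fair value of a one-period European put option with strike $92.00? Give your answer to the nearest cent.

Risk-neutral probability p = (e^0.03 − 0.8)/(1.35 − 0.8) = 0.2305/0.5500 = 0.4190
Terminal stock prices: S_u = 148.5, S_d = 88
Terminal payoffs (K − S): max(-56.5, 0) = 0, max(4, 0) = 4
Node 0 (S = 110): V_0 = e^(−0.03)·[0.4190·0.0000 + 0.5810·4.0000] = 2.2553

$2.26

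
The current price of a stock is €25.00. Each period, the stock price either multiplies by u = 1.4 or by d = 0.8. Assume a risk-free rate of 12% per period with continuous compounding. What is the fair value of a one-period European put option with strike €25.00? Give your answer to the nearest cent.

€2.01

Risk-neutral probability p = (e^0.12 − 0.8)/(1.4 − 0.8) = 0.3275/0.6000 = 0.5458
Terminal stock prices: S_u = 35, S_d = 20
Terminal payoffs (K − S): max(-10, 0) = 0, max(5, 0) = 5
Node 0 (S = 25): V_0 = e^(−0.12)·[0.5458·0.0000 + 0.4542·5.0000] = 2.0141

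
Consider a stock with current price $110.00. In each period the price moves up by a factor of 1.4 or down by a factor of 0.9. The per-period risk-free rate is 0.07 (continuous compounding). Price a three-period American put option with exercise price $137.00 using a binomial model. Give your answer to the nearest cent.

$27.00

Risk-neutral probability p = (e^0.07 − 0.9)/(1.4 − 0.9) = 0.1725/0.5000 = 0.3450
Terminal stock prices: S_uuu = 301.8, S_uud = 194, S_udd = 124.7, S_ddd = 80.19
Terminal payoffs (K − S): max(-164.8, 0) = 0, max(-57.04, 0) = 0, max(12.26, 0) = 12.26, max(56.81, 0) = 56.81
Node uu (S = 215.6): continuation = e^(−0.07)·[0.3450·0.0000 + 0.6550·0.0000] = 0.0000; exercise value = 0.0000 ≤ continuation, so V_uu = 0.0000
Node ud (S = 138.6): continuation = e^(−0.07)·[0.3450·0.0000 + 0.6550·12.2600] = 7.4872; exercise value = 0.0000 ≤ continuation, so V_ud = 7.4872
Node dd (S = 89.1): continuation = e^(−0.07)·[0.3450·12.2600 + 0.6550·56.8100] = 38.6380; exercise value = 47.9000 > continuation, so V_dd = 47.9000 (exercise)
Node u (S = 154): continuation = e^(−0.07)·[0.3450·0.0000 + 0.6550·7.4872] = 4.5725; exercise value = 0.0000 ≤ continuation, so V_u = 4.5725
Node d (S = 99): continuation = e^(−0.07)·[0.3450·7.4872 + 0.6550·47.9000] = 31.6612; exercise value = 38.0000 > continuation, so V_d = 38.0000 (exercise)
Node 0 (S = 110): continuation = e^(−0.07)·[0.3450·4.5725 + 0.6550·38.0000] = 24.6776; exercise value = 27.0000 > continuation, so V_0 = 27.0000 (exercise)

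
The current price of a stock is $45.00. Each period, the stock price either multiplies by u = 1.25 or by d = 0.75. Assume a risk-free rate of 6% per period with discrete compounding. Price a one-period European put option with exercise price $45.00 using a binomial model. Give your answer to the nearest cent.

Risk-neutral probability p = (1 + 0.06 − 0.75)/(1.25 − 0.75) = 0.3100/0.5000 = 0.6200
Terminal stock prices: S_u = 56.25, S_d = 33.75
Terminal payoffs (K − S): max(-11.25, 0) = 0, max(11.25, 0) = 11.25
Node 0 (S = 45): V_0 = 1/1.06·[0.6200·0.0000 + 0.3800·11.2500] = 4.0330

$4.03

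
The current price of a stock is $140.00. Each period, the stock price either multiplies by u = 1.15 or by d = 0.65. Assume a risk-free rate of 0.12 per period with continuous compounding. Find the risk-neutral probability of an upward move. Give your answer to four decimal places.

p = 0.9550

Risk-neutral probability p = (e^0.12 − 0.65)/(1.15 − 0.65) = 0.4775/0.5000 = 0.9550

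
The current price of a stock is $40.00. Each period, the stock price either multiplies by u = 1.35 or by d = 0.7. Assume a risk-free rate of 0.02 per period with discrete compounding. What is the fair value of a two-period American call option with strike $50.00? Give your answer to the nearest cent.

$5.33

Risk-neutral probability p = (1 + 0.02 − 0.7)/(1.35 − 0.7) = 0.3200/0.6500 = 0.4923
Terminal stock prices: S_uu = 72.9, S_ud = 37.8, S_dd = 19.6
Terminal payoffs (S − K): max(22.9, 0) = 22.9, max(-12.2, 0) = 0, max(-30.4, 0) = 0
Node u (S = 54): continuation = 1/1.02·[0.4923·22.9000 + 0.5077·0.0000] = 11.0528; exercise value = 4.0000 ≤ continuation, so V_u = 11.0528
Node d (S = 28): continuation = 1/1.02·[0.4923·0.0000 + 0.5077·0.0000] = 0.0000; exercise value = 0.0000 ≤ continuation, so V_d = 0.0000
Node 0 (S = 40): continuation = 1/1.02·[0.4923·11.0528 + 0.5077·0.0000] = 5.3347; exercise value = 0.0000 ≤ continuation, so V_0 = 5.3347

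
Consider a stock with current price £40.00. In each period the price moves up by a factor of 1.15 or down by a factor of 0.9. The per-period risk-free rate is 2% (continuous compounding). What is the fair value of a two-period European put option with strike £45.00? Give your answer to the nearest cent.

Risk-neutral probability p = (e^0.02 − 0.9)/(1.15 − 0.9) = 0.1202/0.2500 = 0.4808
Terminal stock prices: S_uu = 52.9, S_ud = 41.4, S_dd = 32.4
Terminal payoffs (K − S): max(-7.9, 0) = 0, max(3.6, 0) = 3.6, max(12.6, 0) = 12.6
Node u (S = 46): V_u = e^(−0.02)·[0.4808·0.0000 + 0.5192·3.6000] = 1.8321
Node d (S = 36): V_d = e^(−0.02)·[0.4808·3.6000 + 0.5192·12.6000] = 8.1089
Node 0 (S = 40): V_0 = e^(−0.02)·[0.4808·1.8321 + 0.5192·8.1089] = 4.9902

£4.99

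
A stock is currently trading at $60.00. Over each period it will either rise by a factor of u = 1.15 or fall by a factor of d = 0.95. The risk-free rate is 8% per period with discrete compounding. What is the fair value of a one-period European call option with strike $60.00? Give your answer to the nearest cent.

$5.42

Risk-neutral probability p = (1 + 0.08 − 0.95)/(1.15 − 0.95) = 0.1300/0.2000 = 0.6500
Terminal stock prices: S_u = 69, S_d = 57
Terminal payoffs (S − K): max(9, 0) = 9, max(-3, 0) = 0
Node 0 (S = 60): V_0 = 1/1.08·[0.6500·9.0000 + 0.3500·0.0000] = 5.4167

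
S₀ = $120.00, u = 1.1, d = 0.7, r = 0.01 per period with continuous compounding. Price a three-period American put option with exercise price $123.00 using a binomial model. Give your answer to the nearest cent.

Risk-neutral probability p = (e^0.01 − 0.7)/(1.1 − 0.7) = 0.3101/0.4000 = 0.7751
Terminal stock prices: S_uuu = 159.7, S_uud = 101.6, S_udd = 64.68, S_ddd = 41.16
Terminal payoffs (K − S): max(-36.72, 0) = 0, max(21.36, 0) = 21.36, max(58.32, 0) = 58.32, max(81.84, 0) = 81.84
Node uu (S = 145.2): continuation = e^(−0.01)·[0.7751·0.0000 + 0.2249·21.3600] = 4.7555; exercise value = 0.0000 ≤ continuation, so V_uu = 4.7555
Node ud (S = 92.4): continuation = e^(−0.01)·[0.7751·21.3600 + 0.2249·58.3200] = 29.3761; exercise value = 30.6000 > continuation, so V_ud = 30.6000 (exercise)
Node dd (S = 58.8): continuation = e^(−0.01)·[0.7751·58.3200 + 0.2249·81.8400] = 62.9761; exercise value = 64.2000 > continuation, so V_dd = 64.2000 (exercise)
Node u (S = 132): continuation = e^(−0.01)·[0.7751·4.7555 + 0.2249·30.6000] = 10.4621; exercise value = 0.0000 ≤ continuation, so V_u = 10.4621
Node d (S = 84): continuation = e^(−0.01)·[0.7751·30.6000 + 0.2249·64.2000] = 37.7761; exercise value = 39.0000 > continuation, so V_d = 39.0000 (exercise)
Node 0 (S = 120): continuation = e^(−0.01)·[0.7751·10.4621 + 0.2249·39.0000] = 16.7116; exercise value = 3.0000 ≤ continuation, so V_0 = 16.7116

$16.71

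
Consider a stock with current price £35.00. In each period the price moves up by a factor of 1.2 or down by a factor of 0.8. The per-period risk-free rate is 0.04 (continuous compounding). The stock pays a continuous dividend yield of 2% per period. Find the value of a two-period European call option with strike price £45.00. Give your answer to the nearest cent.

Per-period risk-free factor R = e^0.04 = 1.0408; dividend-adjusted growth = e^(0.04−0.02) = 1.0202.
Risk-neutral probability p = (1.0202 − 0.8)/(1.2 − 0.8) = 0.2202/0.4000 = 0.5505
Terminal stock prices: S_uu = 50.4, S_ud = 33.6, S_dd = 22.4
Terminal payoffs (S − K): max(5.4, 0) = 5.4, max(-11.4, 0) = 0, max(-22.6, 0) = 0
Node u (S = 42): V_u = e^(−0.04)·[0.5505·5.4000 + 0.4495·0.0000] = 2.8562
Node d (S = 28): V_d = e^(−0.04)·[0.5505·0.0000 + 0.4495·0.0000] = 0.0000
Node 0 (S = 35): V_0 = e^(−0.04)·[0.5505·2.8562 + 0.4495·0.0000] = 1.5107

£1.51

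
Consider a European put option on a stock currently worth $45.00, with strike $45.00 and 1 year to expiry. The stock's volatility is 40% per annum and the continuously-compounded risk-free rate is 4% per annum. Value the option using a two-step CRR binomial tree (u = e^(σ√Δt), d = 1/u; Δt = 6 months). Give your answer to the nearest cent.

CRR parameters: u = e^(σ√Δt) = e^(0.4·√0.5) = 1.3269, d = 1/u = 0.7536
Per-period rate: rΔt = 0.04·0.5 = 0.02, so R = e^0.02 = 1.0202
Risk-neutral probability p = (e^0.02 − 0.7536)/(1.3269 − 0.7536) = 0.2666/0.5733 = 0.4650
Terminal stock prices: S_uu = 79.23, S_ud = 45, S_dd = 25.56
Terminal payoffs (K − S): max(-34.23, 0) = 0, max(0, 0) = 0, max(19.44, 0) = 19.44
Node u (S = 59.71): V_u = e^(−0.02)·[0.4650·0.0000 + 0.5350·0.0000] = 0.0000
Node d (S = 33.91): V_d = e^(−0.02)·[0.4650·0.0000 + 0.5350·19.4413] = 10.1952
Node 0 (S = 45): V_0 = e^(−0.02)·[0.4650·0.0000 + 0.5350·10.1952] = 5.3465

$5.35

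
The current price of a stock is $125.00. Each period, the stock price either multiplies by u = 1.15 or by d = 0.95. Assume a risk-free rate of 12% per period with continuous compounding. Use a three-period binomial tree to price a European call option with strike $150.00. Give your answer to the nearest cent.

$20.87

Risk-neutral probability p = (e^0.12 − 0.95)/(1.15 − 0.95) = 0.1775/0.2000 = 0.8875
Terminal stock prices: S_uuu = 190.1, S_uud = 157, S_udd = 129.7, S_ddd = 107.2
Terminal payoffs (S − K): max(40.11, 0) = 40.11, max(7.047, 0) = 7.047, max(-20.27, 0) = 0, max(-42.83, 0) = 0
Node uu (S = 165.3): V_uu = e^(−0.12)·[0.8875·40.1094 + 0.1125·7.0469] = 32.2744
Node ud (S = 136.6): V_ud = e^(−0.12)·[0.8875·7.0469 + 0.1125·0.0000] = 5.5468
Node dd (S = 112.8): V_dd = e^(−0.12)·[0.8875·0.0000 + 0.1125·0.0000] = 0.0000
Node u (S = 143.8): V_u = e^(−0.12)·[0.8875·32.2744 + 0.1125·5.5468] = 25.9576
Node d (S = 118.8): V_d = e^(−0.12)·[0.8875·5.5468 + 0.1125·0.0000] = 4.3660
Node 0 (S = 125): V_0 = e^(−0.12)·[0.8875·25.9576 + 0.1125·4.3660] = 20.8677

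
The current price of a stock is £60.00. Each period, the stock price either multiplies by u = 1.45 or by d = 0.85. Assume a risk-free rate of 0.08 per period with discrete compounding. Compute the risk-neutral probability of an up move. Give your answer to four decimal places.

p = 0.3833

Risk-neutral probability p = (1 + 0.08 − 0.85)/(1.45 − 0.85) = 0.2300/0.6000 = 0.3833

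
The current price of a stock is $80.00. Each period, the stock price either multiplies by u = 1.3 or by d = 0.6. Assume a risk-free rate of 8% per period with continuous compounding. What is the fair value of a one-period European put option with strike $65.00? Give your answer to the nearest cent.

$4.86

Risk-neutral probability p = (e^0.08 − 0.6)/(1.3 − 0.6) = 0.4833/0.7000 = 0.6904
Terminal stock prices: S_u = 104, S_d = 48
Terminal payoffs (K − S): max(-39, 0) = 0, max(17, 0) = 17
Node 0 (S = 80): V_0 = e^(−0.08)·[0.6904·0.0000 + 0.3096·17.0000] = 4.8584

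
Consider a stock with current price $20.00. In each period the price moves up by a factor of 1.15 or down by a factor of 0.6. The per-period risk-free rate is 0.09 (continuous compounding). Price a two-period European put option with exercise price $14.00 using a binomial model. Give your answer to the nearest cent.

$0.09

Risk-neutral probability p = (e^0.09 − 0.6)/(1.15 − 0.6) = 0.4942/0.5500 = 0.8985
Terminal stock prices: S_uu = 26.45, S_ud = 13.8, S_dd = 7.2
Terminal payoffs (K − S): max(-12.45, 0) = 0, max(0.2, 0) = 0.2, max(6.8, 0) = 6.8
Node u (S = 23): V_u = e^(−0.09)·[0.8985·0.0000 + 0.1015·0.2000] = 0.0186
Node d (S = 12): V_d = e^(−0.09)·[0.8985·0.2000 + 0.1015·6.8000] = 0.7950
Node 0 (S = 20): V_0 = e^(−0.09)·[0.8985·0.0186 + 0.1015·0.7950] = 0.0890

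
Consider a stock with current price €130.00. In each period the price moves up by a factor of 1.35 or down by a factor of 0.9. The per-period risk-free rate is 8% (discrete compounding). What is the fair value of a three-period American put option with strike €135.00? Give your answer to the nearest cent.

€10.00

Risk-neutral probability p = (1 + 0.08 − 0.9)/(1.35 − 0.9) = 0.1800/0.4500 = 0.4000
Terminal stock prices: S_uuu = 319.8, S_uud = 213.2, S_udd = 142.2, S_ddd = 94.77
Terminal payoffs (K − S): max(-184.8, 0) = 0, max(-78.23, 0) = 0, max(-7.155, 0) = 0, max(40.23, 0) = 40.23
Node uu (S = 236.9): continuation = 1/1.08·[0.4000·0.0000 + 0.6000·0.0000] = 0.0000; exercise value = 0.0000 ≤ continuation, so V_uu = 0.0000
Node ud (S = 158): continuation = 1/1.08·[0.4000·0.0000 + 0.6000·0.0000] = 0.0000; exercise value = 0.0000 ≤ continuation, so V_ud = 0.0000
Node dd (S = 105.3): continuation = 1/1.08·[0.4000·0.0000 + 0.6000·40.2300] = 22.3500; exercise value = 29.7000 > continuation, so V_dd = 29.7000 (exercise)
Node u (S = 175.5): continuation = 1/1.08·[0.4000·0.0000 + 0.6000·0.0000] = 0.0000; exercise value = 0.0000 ≤ continuation, so V_u = 0.0000
Node d (S = 117): continuation = 1/1.08·[0.4000·0.0000 + 0.6000·29.7000] = 16.5000; exercise value = 18.0000 > continuation, so V_d = 18.0000 (exercise)
Node 0 (S = 130): continuation = 1/1.08·[0.4000·0.0000 + 0.6000·18.0000] = 10.0000; exercise value = 5.0000 ≤ continuation, so V_0 = 10.0000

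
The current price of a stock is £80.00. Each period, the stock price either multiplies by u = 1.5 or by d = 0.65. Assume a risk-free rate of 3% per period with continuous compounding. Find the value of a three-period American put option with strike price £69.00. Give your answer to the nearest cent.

£14.68

Risk-neutral probability p = (e^0.03 − 0.65)/(1.5 − 0.65) = 0.3805/0.8500 = 0.4476
Terminal stock prices: S_uuu = 270, S_uud = 117, S_udd = 50.7, S_ddd = 21.97
Terminal payoffs (K − S): max(-201, 0) = 0, max(-48, 0) = 0, max(18.3, 0) = 18.3, max(47.03, 0) = 47.03
Node uu (S = 180): continuation = e^(−0.03)·[0.4476·0.0000 + 0.5524·0.0000] = 0.0000; exercise value = 0.0000 ≤ continuation, so V_uu = 0.0000
Node ud (S = 78): continuation = e^(−0.03)·[0.4476·0.0000 + 0.5524·18.3000] = 9.8103; exercise value = 0.0000 ≤ continuation, so V_ud = 9.8103
Node dd (S = 33.8): continuation = e^(−0.03)·[0.4476·18.3000 + 0.5524·47.0300] = 33.1607; exercise value = 35.2000 > continuation, so V_dd = 35.2000 (exercise)
Node u (S = 120): continuation = e^(−0.03)·[0.4476·0.0000 + 0.5524·9.8103] = 5.2591; exercise value = 0.0000 ≤ continuation, so V_u = 5.2591
Node d (S = 52): continuation = e^(−0.03)·[0.4476·9.8103 + 0.5524·35.2000] = 23.1313; exercise value = 17.0000 ≤ continuation, so V_d = 23.1313
Node 0 (S = 80): continuation = e^(−0.03)·[0.4476·5.2591 + 0.5524·23.1313] = 14.6846; exercise value = 0.0000 ≤ continuation, so V_0 = 14.6846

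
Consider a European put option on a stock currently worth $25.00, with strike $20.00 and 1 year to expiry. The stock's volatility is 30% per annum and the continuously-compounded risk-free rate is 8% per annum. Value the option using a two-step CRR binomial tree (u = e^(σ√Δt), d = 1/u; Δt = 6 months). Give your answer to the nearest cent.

$0.70

CRR parameters: u = e^(σ√Δt) = e^(0.3·√0.5) = 1.2363, d = 1/u = 0.8089
Per-period rate: rΔt = 0.08·0.5 = 0.04, so R = e^0.04 = 1.0408
Risk-neutral probability p = (e^0.04 − 0.8089)/(1.2363 − 0.8089) = 0.2320/0.4275 = 0.5426
Terminal stock prices: S_uu = 38.21, S_ud = 25, S_dd = 16.36
Terminal payoffs (K − S): max(-18.21, 0) = 0, max(-5, 0) = 0, max(3.644, 0) = 3.644
Node u (S = 30.91): V_u = e^(−0.04)·[0.5426·0.0000 + 0.4574·0.0000] = 0.0000
Node d (S = 20.22): V_d = e^(−0.04)·[0.5426·0.0000 + 0.4574·3.6437] = 1.6012
Node 0 (S = 25): V_0 = e^(−0.04)·[0.5426·0.0000 + 0.4574·1.6012] = 0.7036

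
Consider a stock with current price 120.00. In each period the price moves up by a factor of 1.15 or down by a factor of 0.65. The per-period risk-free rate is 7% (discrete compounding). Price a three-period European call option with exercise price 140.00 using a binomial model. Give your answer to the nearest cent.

20.56

Risk-neutral probability p = (1 + 0.07 − 0.65)/(1.15 − 0.65) = 0.4200/0.5000 = 0.8400
Terminal stock prices: S_uuu = 182.5, S_uud = 103.2, S_udd = 58.31, S_ddd = 32.95
Terminal payoffs (S − K): max(42.5, 0) = 42.5, max(-36.84, 0) = 0, max(-81.69, 0) = 0, max(-107, 0) = 0
Node uu (S = 158.7): V_uu = 1/1.07·[0.8400·42.5050 + 0.1600·0.0000] = 33.3684
Node ud (S = 89.7): V_ud = 1/1.07·[0.8400·0.0000 + 0.1600·0.0000] = 0.0000
Node dd (S = 50.7): V_dd = 1/1.07·[0.8400·0.0000 + 0.1600·0.0000] = 0.0000
Node u (S = 138): V_u = 1/1.07·[0.8400·33.3684 + 0.1600·0.0000] = 26.1958
Node d (S = 78): V_d = 1/1.07·[0.8400·0.0000 + 0.1600·0.0000] = 0.0000
Node 0 (S = 120): V_0 = 1/1.07·[0.8400·26.1958 + 0.1600·0.0000] = 20.5649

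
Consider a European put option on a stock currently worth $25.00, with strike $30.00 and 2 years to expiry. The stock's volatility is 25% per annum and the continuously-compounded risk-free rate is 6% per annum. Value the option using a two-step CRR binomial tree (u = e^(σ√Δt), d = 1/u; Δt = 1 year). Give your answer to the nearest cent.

$4.73

CRR parameters: u = e^(σ√Δt) = e^(0.25·√1) = 1.2840, d = 1/u = 0.7788
Per-period rate: rΔt = 0.06·1 = 0.06, so R = e^0.06 = 1.0618
Risk-neutral probability p = (e^0.06 − 0.7788)/(1.2840 − 0.7788) = 0.2830/0.5052 = 0.5602
Terminal stock prices: S_uu = 41.22, S_ud = 25, S_dd = 15.16
Terminal payoffs (K − S): max(-11.22, 0) = 0, max(5, 0) = 5, max(14.84, 0) = 14.84
Node u (S = 32.1): V_u = e^(−0.06)·[0.5602·0.0000 + 0.4398·5.0000] = 2.0709
Node d (S = 19.47): V_d = e^(−0.06)·[0.5602·5.0000 + 0.4398·14.8367] = 8.7829
Node 0 (S = 25): V_0 = e^(−0.06)·[0.5602·2.0709 + 0.4398·8.7829] = 4.7302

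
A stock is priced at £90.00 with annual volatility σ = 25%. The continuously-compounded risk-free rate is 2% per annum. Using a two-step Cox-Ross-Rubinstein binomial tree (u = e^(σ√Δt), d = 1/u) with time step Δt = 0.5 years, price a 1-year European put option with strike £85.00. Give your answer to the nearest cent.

£5.69

CRR parameters: u = e^(σ√Δt) = e^(0.25·√0.5) = 1.1934, d = 1/u = 0.8380
Per-period rate: rΔt = 0.02·0.5 = 0.01, so R = e^0.01 = 1.0101
Risk-neutral probability p = (e^0.01 − 0.8380)/(1.1934 − 0.8380) = 0.1721/0.3554 = 0.4842
Terminal stock prices: S_uu = 128.2, S_ud = 90, S_dd = 63.2
Terminal payoffs (K − S): max(-43.17, 0) = 0, max(-5, 0) = 0, max(21.8, 0) = 21.8
Node u (S = 107.4): V_u = e^(−0.01)·[0.4842·0.0000 + 0.5158·0.0000] = 0.0000
Node d (S = 75.42): V_d = e^(−0.01)·[0.4842·0.0000 + 0.5158·21.8030] = 11.1341
Node 0 (S = 90): V_0 = e^(−0.01)·[0.4842·0.0000 + 0.5158·11.1341] = 5.6858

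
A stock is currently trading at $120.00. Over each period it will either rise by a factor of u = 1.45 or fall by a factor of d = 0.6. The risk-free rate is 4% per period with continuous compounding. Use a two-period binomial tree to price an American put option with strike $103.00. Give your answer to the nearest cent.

$14.34

Risk-neutral probability p = (e^0.04 − 0.6)/(1.45 − 0.6) = 0.4408/0.8500 = 0.5186
Terminal stock prices: S_uu = 252.3, S_ud = 104.4, S_dd = 43.2
Terminal payoffs (K − S): max(-149.3, 0) = 0, max(-1.4, 0) = 0, max(59.8, 0) = 59.8
Node u (S = 174): continuation = e^(−0.04)·[0.5186·0.0000 + 0.4814·0.0000] = 0.0000; exercise value = 0.0000 ≤ continuation, so V_u = 0.0000
Node d (S = 72): continuation = e^(−0.04)·[0.5186·0.0000 + 0.4814·59.8000] = 27.6589; exercise value = 31.0000 > continuation, so V_d = 31.0000 (exercise)
Node 0 (S = 120): continuation = e^(−0.04)·[0.5186·0.0000 + 0.4814·31.0000] = 14.3382; exercise value = 0.0000 ≤ continuation, so V_0 = 14.3382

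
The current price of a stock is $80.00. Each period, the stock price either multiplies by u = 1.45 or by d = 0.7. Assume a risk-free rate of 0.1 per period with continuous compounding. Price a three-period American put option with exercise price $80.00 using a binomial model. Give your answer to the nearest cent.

Risk-neutral probability p = (e^0.1 − 0.7)/(1.45 − 0.7) = 0.4052/0.7500 = 0.5402
Terminal stock prices: S_uuu = 243.9, S_uud = 117.7, S_udd = 56.84, S_ddd = 27.44
Terminal payoffs (K − S): max(-163.9, 0) = 0, max(-37.74, 0) = 0, max(23.16, 0) = 23.16, max(52.56, 0) = 52.56
Node uu (S = 168.2): continuation = e^(−0.1)·[0.5402·0.0000 + 0.4598·0.0000] = 0.0000; exercise value = 0.0000 ≤ continuation, so V_uu = 0.0000
Node ud (S = 81.2): continuation = e^(−0.1)·[0.5402·0.0000 + 0.4598·23.1600] = 9.6350; exercise value = 0.0000 ≤ continuation, so V_ud = 9.6350
Node dd (S = 39.2): continuation = e^(−0.1)·[0.5402·23.1600 + 0.4598·52.5600] = 33.1870; exercise value = 40.8000 > continuation, so V_dd = 40.8000 (exercise)
Node u (S = 116): continuation = e^(−0.1)·[0.5402·0.0000 + 0.4598·9.6350] = 4.0083; exercise value = 0.0000 ≤ continuation, so V_u = 4.0083
Node d (S = 56): continuation = e^(−0.1)·[0.5402·9.6350 + 0.4598·40.8000] = 21.6833; exercise value = 24.0000 > continuation, so V_d = 24.0000 (exercise)
Node 0 (S = 80): continuation = e^(−0.1)·[0.5402·4.0083 + 0.4598·24.0000] = 11.9438; exercise value = 0.0000 ≤ continuation, so V_0 = 11.9438

$11.94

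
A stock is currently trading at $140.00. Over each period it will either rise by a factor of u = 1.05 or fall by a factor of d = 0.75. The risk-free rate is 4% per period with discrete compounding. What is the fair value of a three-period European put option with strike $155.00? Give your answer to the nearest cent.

$3.47

Risk-neutral probability p = (1 + 0.04 − 0.75)/(1.05 − 0.75) = 0.2900/0.3000 = 0.9667
Terminal stock prices: S_uuu = 162.1, S_uud = 115.8, S_udd = 82.69, S_ddd = 59.06
Terminal payoffs (K − S): max(-7.068, 0) = 0, max(39.24, 0) = 39.24, max(72.31, 0) = 72.31, max(95.94, 0) = 95.94
Node uu (S = 154.3): V_uu = 1/1.04·[0.9667·0.0000 + 0.0333·39.2375] = 1.2576
Node ud (S = 110.2): V_ud = 1/1.04·[0.9667·39.2375 + 0.0333·72.3125] = 38.7885
Node dd (S = 78.75): V_dd = 1/1.04·[0.9667·72.3125 + 0.0333·95.9375] = 70.2885
Node u (S = 147): V_u = 1/1.04·[0.9667·1.2576 + 0.0333·38.7885] = 2.4122
Node d (S = 105): V_d = 1/1.04·[0.9667·38.7885 + 0.0333·70.2885] = 38.3062
Node 0 (S = 140): V_0 = 1/1.04·[0.9667·2.4122 + 0.0333·38.3062] = 3.4698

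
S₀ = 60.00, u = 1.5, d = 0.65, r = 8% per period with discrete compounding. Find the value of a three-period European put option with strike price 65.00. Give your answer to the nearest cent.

Risk-neutral probability p = (1 + 0.08 − 0.65)/(1.5 − 0.65) = 0.4300/0.8500 = 0.5059
Terminal stock prices: S_uuu = 202.5, S_uud = 87.75, S_udd = 38.03, S_ddd = 16.48
Terminal payoffs (K − S): max(-137.5, 0) = 0, max(-22.75, 0) = 0, max(26.97, 0) = 26.97, max(48.52, 0) = 48.52
Node uu (S = 135): V_uu = 1/1.08·[0.5059·0.0000 + 0.4941·0.0000] = 0.0000
Node ud (S = 58.5): V_ud = 1/1.08·[0.5059·0.0000 + 0.4941·26.9750] = 12.3415
Node dd (S = 25.35): V_dd = 1/1.08·[0.5059·26.9750 + 0.4941·48.5225] = 34.8352
Node u (S = 90): V_u = 1/1.08·[0.5059·0.0000 + 0.4941·12.3415] = 5.6464
Node d (S = 39): V_d = 1/1.08·[0.5059·12.3415 + 0.4941·34.8352] = 21.7185
Node 0 (S = 60): V_0 = 1/1.08·[0.5059·5.6464 + 0.4941·21.7185] = 12.5814

12.58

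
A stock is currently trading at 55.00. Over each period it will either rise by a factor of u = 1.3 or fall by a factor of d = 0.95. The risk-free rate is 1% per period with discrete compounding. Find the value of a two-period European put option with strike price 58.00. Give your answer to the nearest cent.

Risk-neutral probability p = (1 + 0.01 − 0.95)/(1.3 − 0.95) = 0.0600/0.3500 = 0.1714
Terminal stock prices: S_uu = 92.95, S_ud = 67.92, S_dd = 49.64
Terminal payoffs (K − S): max(-34.95, 0) = 0, max(-9.925, 0) = 0, max(8.363, 0) = 8.363
Node u (S = 71.5): V_u = 1/1.01·[0.1714·0.0000 + 0.8286·0.0000] = 0.0000
Node d (S = 52.25): V_d = 1/1.01·[0.1714·0.0000 + 0.8286·8.3625] = 6.8603
Node 0 (S = 55): V_0 = 1/1.01·[0.1714·0.0000 + 0.8286·6.8603] = 5.6280

5.63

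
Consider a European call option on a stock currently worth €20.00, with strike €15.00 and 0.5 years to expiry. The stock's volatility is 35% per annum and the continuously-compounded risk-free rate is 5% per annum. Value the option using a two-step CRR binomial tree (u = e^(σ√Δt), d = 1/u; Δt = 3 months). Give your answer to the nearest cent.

CRR parameters: u = e^(σ√Δt) = e^(0.35·√0.25) = 1.1912, d = 1/u = 0.8395
Per-period rate: rΔt = 0.05·0.25 = 0.0125, so R = e^0.0125 = 1.0126
Risk-neutral probability p = (e^0.0125 − 0.8395)/(1.1912 − 0.8395) = 0.1731/0.3518 = 0.4921
Terminal stock prices: S_uu = 28.38, S_ud = 20, S_dd = 14.09
Terminal payoffs (S − K): max(13.38, 0) = 13.38, max(5, 0) = 5, max(-0.9062, 0) = 0
Node u (S = 23.82): V_u = e^(−0.0125)·[0.4921·13.3814 + 0.5079·5.0000] = 9.0113
Node d (S = 16.79): V_d = e^(−0.0125)·[0.4921·5.0000 + 0.5079·0.0000] = 2.4300
Node 0 (S = 20): V_0 = e^(−0.0125)·[0.4921·9.0113 + 0.5079·2.4300] = 5.5983

€5.60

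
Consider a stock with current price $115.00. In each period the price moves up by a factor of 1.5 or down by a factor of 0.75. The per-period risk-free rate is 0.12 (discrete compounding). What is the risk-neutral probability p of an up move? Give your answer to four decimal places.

p = 0.4933

Risk-neutral probability p = (1 + 0.12 − 0.75)/(1.5 − 0.75) = 0.3700/0.7500 = 0.4933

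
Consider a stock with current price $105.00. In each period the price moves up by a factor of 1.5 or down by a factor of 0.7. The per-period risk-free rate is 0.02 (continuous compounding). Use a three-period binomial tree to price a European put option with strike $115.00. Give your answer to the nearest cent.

Risk-neutral probability p = (e^0.02 − 0.7)/(1.5 − 0.7) = 0.3202/0.8000 = 0.4003
Terminal stock prices: S_uuu = 354.4, S_uud = 165.4, S_udd = 77.17, S_ddd = 36.01
Terminal payoffs (K − S): max(-239.4, 0) = 0, max(-50.38, 0) = 0, max(37.83, 0) = 37.83, max(78.99, 0) = 78.99
Node uu (S = 236.2): V_uu = e^(−0.02)·[0.4003·0.0000 + 0.5997·0.0000] = 0.0000
Node ud (S = 110.2): V_ud = e^(−0.02)·[0.4003·0.0000 + 0.5997·37.8250] = 22.2363
Node dd (S = 51.45): V_dd = e^(−0.02)·[0.4003·37.8250 + 0.5997·78.9850] = 61.2728
Node u (S = 157.5): V_u = e^(−0.02)·[0.4003·0.0000 + 0.5997·22.2363] = 13.0721
Node d (S = 73.5): V_d = e^(−0.02)·[0.4003·22.2363 + 0.5997·61.2728] = 44.7445
Node 0 (S = 105): V_0 = e^(−0.02)·[0.4003·13.0721 + 0.5997·44.7445] = 31.4326

$31.43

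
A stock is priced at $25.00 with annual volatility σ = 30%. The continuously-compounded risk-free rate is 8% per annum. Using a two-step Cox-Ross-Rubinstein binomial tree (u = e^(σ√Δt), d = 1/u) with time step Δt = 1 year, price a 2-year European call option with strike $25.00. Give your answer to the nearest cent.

$5.54

CRR parameters: u = e^(σ√Δt) = e^(0.3·√1) = 1.3499, d = 1/u = 0.7408
Per-period rate: rΔt = 0.08·1 = 0.08, so R = e^0.08 = 1.0833
Risk-neutral probability p = (e^0.08 − 0.7408)/(1.3499 − 0.7408) = 0.3425/0.6090 = 0.5623
Terminal stock prices: S_uu = 45.55, S_ud = 25, S_dd = 13.72
Terminal payoffs (S − K): max(20.55, 0) = 20.55, max(0, 0) = 0, max(-11.28, 0) = 0
Node u (S = 33.75): V_u = e^(−0.08)·[0.5623·20.5530 + 0.4377·0.0000] = 10.6686
Node d (S = 18.52): V_d = e^(−0.08)·[0.5623·0.0000 + 0.4377·0.0000] = 0.0000
Node 0 (S = 25): V_0 = e^(−0.08)·[0.5623·10.6686 + 0.4377·0.0000] = 5.5378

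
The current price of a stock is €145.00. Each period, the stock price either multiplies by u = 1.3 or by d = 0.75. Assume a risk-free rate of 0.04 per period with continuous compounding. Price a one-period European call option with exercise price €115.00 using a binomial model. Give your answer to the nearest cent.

Risk-neutral probability p = (e^0.04 − 0.75)/(1.3 − 0.75) = 0.2908/0.5500 = 0.5287
Terminal stock prices: S_u = 188.5, S_d = 108.8
Terminal payoffs (S − K): max(73.5, 0) = 73.5, max(-6.25, 0) = 0
Node 0 (S = 145): V_0 = e^(−0.04)·[0.5287·73.5000 + 0.4713·0.0000] = 37.3391

€37.34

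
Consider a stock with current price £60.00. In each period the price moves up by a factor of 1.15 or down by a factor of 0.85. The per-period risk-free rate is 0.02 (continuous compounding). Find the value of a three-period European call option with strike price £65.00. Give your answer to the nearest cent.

Risk-neutral probability p = (e^0.02 − 0.85)/(1.15 − 0.85) = 0.1702/0.3000 = 0.5673
Terminal stock prices: S_uuu = 91.25, S_uud = 67.45, S_udd = 49.85, S_ddd = 36.85
Terminal payoffs (S − K): max(26.25, 0) = 26.25, max(2.447, 0) = 2.447, max(-15.15, 0) = 0, max(-28.15, 0) = 0
Node uu (S = 79.35): V_uu = e^(−0.02)·[0.5673·26.2525 + 0.4327·2.4475] = 15.6371
Node ud (S = 58.65): V_ud = e^(−0.02)·[0.5673·2.4475 + 0.4327·0.0000] = 1.3611
Node dd (S = 43.35): V_dd = e^(−0.02)·[0.5673·0.0000 + 0.4327·0.0000] = 0.0000
Node u (S = 69): V_u = e^(−0.02)·[0.5673·15.6371 + 0.4327·1.3611] = 9.2731
Node d (S = 51): V_d = e^(−0.02)·[0.5673·1.3611 + 0.4327·0.0000] = 0.7569
Node 0 (S = 60): V_0 = e^(−0.02)·[0.5673·9.2731 + 0.4327·0.7569] = 5.4778

£5.48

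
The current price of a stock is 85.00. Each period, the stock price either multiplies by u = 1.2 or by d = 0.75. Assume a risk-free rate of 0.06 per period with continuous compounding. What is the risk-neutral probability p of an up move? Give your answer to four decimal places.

Risk-neutral probability p = (e^0.06 − 0.75)/(1.2 − 0.75) = 0.3118/0.4500 = 0.6930

p = 0.6930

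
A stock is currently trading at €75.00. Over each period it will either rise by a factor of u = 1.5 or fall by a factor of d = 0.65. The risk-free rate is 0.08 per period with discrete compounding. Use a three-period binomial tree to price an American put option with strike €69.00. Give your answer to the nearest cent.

Risk-neutral probability p = (1 + 0.08 − 0.65)/(1.5 − 0.65) = 0.4300/0.8500 = 0.5059
Terminal stock prices: S_uuu = 253.1, S_uud = 109.7, S_udd = 47.53, S_ddd = 20.6
Terminal payoffs (K − S): max(-184.1, 0) = 0, max(-40.69, 0) = 0, max(21.47, 0) = 21.47, max(48.4, 0) = 48.4
Node uu (S = 168.8): continuation = 1/1.08·[0.5059·0.0000 + 0.4941·0.0000] = 0.0000; exercise value = 0.0000 ≤ continuation, so V_uu = 0.0000
Node ud (S = 73.12): continuation = 1/1.08·[0.5059·0.0000 + 0.4941·21.4687] = 9.8223; exercise value = 0.0000 ≤ continuation, so V_ud = 9.8223
Node dd (S = 31.69): continuation = 1/1.08·[0.5059·21.4687 + 0.4941·48.4031] = 32.2014; exercise value = 37.3125 > continuation, so V_dd = 37.3125 (exercise)
Node u (S = 112.5): continuation = 1/1.08·[0.5059·0.0000 + 0.4941·9.8223] = 4.4939; exercise value = 0.0000 ≤ continuation, so V_u = 4.4939
Node d (S = 48.75): continuation = 1/1.08·[0.5059·9.8223 + 0.4941·37.3125] = 21.6719; exercise value = 20.2500 ≤ continuation, so V_d = 21.6719
Node 0 (S = 75): continuation = 1/1.08·[0.5059·4.4939 + 0.4941·21.6719] = 12.0202; exercise value = 0.0000 ≤ continuation, so V_0 = 12.0202

€12.02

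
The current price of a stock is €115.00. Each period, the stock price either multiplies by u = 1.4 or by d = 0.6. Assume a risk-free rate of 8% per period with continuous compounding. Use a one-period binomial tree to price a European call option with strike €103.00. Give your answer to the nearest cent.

€32.34

Risk-neutral probability p = (e^0.08 − 0.6)/(1.4 − 0.6) = 0.4833/0.8000 = 0.6041
Terminal stock prices: S_u = 161, S_d = 69
Terminal payoffs (S − K): max(58, 0) = 58, max(-34, 0) = 0
Node 0 (S = 115): V_0 = e^(−0.08)·[0.6041·58.0000 + 0.3959·0.0000] = 32.3444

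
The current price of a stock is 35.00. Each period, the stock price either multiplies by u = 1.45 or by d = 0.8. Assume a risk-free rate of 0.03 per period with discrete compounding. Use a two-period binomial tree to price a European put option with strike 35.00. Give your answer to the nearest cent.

Risk-neutral probability p = (1 + 0.03 − 0.8)/(1.45 − 0.8) = 0.2300/0.6500 = 0.3538
Terminal stock prices: S_uu = 73.59, S_ud = 40.6, S_dd = 22.4
Terminal payoffs (K − S): max(-38.59, 0) = 0, max(-5.6, 0) = 0, max(12.6, 0) = 12.6
Node u (S = 50.75): V_u = 1/1.03·[0.3538·0.0000 + 0.6462·0.0000] = 0.0000
Node d (S = 28): V_d = 1/1.03·[0.3538·0.0000 + 0.6462·12.6000] = 7.9044
Node 0 (S = 35): V_0 = 1/1.03·[0.3538·0.0000 + 0.6462·7.9044] = 4.9587

4.96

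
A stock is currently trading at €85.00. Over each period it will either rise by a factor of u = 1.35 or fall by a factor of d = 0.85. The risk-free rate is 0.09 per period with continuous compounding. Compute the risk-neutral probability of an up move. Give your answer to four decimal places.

p = 0.4883

Risk-neutral probability p = (e^0.09 − 0.85)/(1.35 − 0.85) = 0.2442/0.5000 = 0.4883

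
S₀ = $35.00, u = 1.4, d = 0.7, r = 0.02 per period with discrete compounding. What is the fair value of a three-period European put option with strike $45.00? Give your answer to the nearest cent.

Risk-neutral probability p = (1 + 0.02 − 0.7)/(1.4 − 0.7) = 0.3200/0.7000 = 0.4571
Terminal stock prices: S_uuu = 96.04, S_uud = 48.02, S_udd = 24.01, S_ddd = 12
Terminal payoffs (K − S): max(-51.04, 0) = 0, max(-3.02, 0) = 0, max(20.99, 0) = 20.99, max(33, 0) = 33
Node uu (S = 68.6): V_uu = 1/1.02·[0.4571·0.0000 + 0.5429·0.0000] = 0.0000
Node ud (S = 34.3): V_ud = 1/1.02·[0.4571·0.0000 + 0.5429·20.9900] = 11.1711
Node dd (S = 17.15): V_dd = 1/1.02·[0.4571·20.9900 + 0.5429·32.9950] = 26.9676
Node u (S = 49): V_u = 1/1.02·[0.4571·0.0000 + 0.5429·11.1711] = 5.9454
Node d (S = 24.5): V_d = 1/1.02·[0.4571·11.1711 + 0.5429·26.9676] = 19.3592
Node 0 (S = 35): V_0 = 1/1.02·[0.4571·5.9454 + 0.5429·19.3592] = 12.9678

$12.97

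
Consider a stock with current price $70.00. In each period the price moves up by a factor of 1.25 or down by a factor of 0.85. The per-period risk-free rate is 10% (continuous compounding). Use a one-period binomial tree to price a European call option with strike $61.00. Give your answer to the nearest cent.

Risk-neutral probability p = (e^0.1 − 0.85)/(1.25 − 0.85) = 0.2552/0.4000 = 0.6379
Terminal stock prices: S_u = 87.5, S_d = 59.5
Terminal payoffs (S − K): max(26.5, 0) = 26.5, max(-1.5, 0) = 0
Node 0 (S = 70): V_0 = e^(−0.1)·[0.6379·26.5000 + 0.3621·0.0000] = 15.2963

$15.30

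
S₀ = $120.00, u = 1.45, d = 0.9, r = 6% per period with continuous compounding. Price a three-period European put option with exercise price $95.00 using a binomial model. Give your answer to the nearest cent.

Risk-neutral probability p = (e^0.06 − 0.9)/(1.45 − 0.9) = 0.1618/0.5500 = 0.2942
Terminal stock prices: S_uuu = 365.8, S_uud = 227.1, S_udd = 140.9, S_ddd = 87.48
Terminal payoffs (K − S): max(-270.8, 0) = 0, max(-132.1, 0) = 0, max(-45.94, 0) = 0, max(7.52, 0) = 7.52
Node uu (S = 252.3): V_uu = e^(−0.06)·[0.2942·0.0000 + 0.7058·0.0000] = 0.0000
Node ud (S = 156.6): V_ud = e^(−0.06)·[0.2942·0.0000 + 0.7058·0.0000] = 0.0000
Node dd (S = 97.2): V_dd = e^(−0.06)·[0.2942·0.0000 + 0.7058·7.5200] = 4.9982
Node u (S = 174): V_u = e^(−0.06)·[0.2942·0.0000 + 0.7058·0.0000] = 0.0000
Node d (S = 108): V_d = e^(−0.06)·[0.2942·0.0000 + 0.7058·4.9982] = 3.3221
Node 0 (S = 120): V_0 = e^(−0.06)·[0.2942·0.0000 + 0.7058·3.3221] = 2.2080

$2.21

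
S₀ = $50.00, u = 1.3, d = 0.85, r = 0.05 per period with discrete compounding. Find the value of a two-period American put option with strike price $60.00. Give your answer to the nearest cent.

$10.32

Risk-neutral probability p = (1 + 0.05 − 0.85)/(1.3 − 0.85) = 0.2000/0.4500 = 0.4444
Terminal stock prices: S_uu = 84.5, S_ud = 55.25, S_dd = 36.12
Terminal payoffs (K − S): max(-24.5, 0) = 0, max(4.75, 0) = 4.75, max(23.88, 0) = 23.88
Node u (S = 65): continuation = 1/1.05·[0.4444·0.0000 + 0.5556·4.7500] = 2.5132; exercise value = 0.0000 ≤ continuation, so V_u = 2.5132
Node d (S = 42.5): continuation = 1/1.05·[0.4444·4.7500 + 0.5556·23.8750] = 14.6429; exercise value = 17.5000 > continuation, so V_d = 17.5000 (exercise)
Node 0 (S = 50): continuation = 1/1.05·[0.4444·2.5132 + 0.5556·17.5000] = 10.3231; exercise value = 10.0000 ≤ continuation, so V_0 = 10.3231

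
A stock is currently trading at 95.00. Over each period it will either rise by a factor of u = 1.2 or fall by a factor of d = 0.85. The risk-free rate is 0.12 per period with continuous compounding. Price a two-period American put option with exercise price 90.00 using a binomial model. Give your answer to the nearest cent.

1.70

Risk-neutral probability p = (e^0.12 − 0.85)/(1.2 − 0.85) = 0.2775/0.3500 = 0.7928
Terminal stock prices: S_uu = 136.8, S_ud = 96.9, S_dd = 68.64
Terminal payoffs (K − S): max(-46.8, 0) = 0, max(-6.9, 0) = 0, max(21.36, 0) = 21.36
Node u (S = 114): continuation = e^(−0.12)·[0.7928·0.0000 + 0.2072·0.0000] = 0.0000; exercise value = 0.0000 ≤ continuation, so V_u = 0.0000
Node d (S = 80.75): continuation = e^(−0.12)·[0.7928·0.0000 + 0.2072·21.3625] = 3.9249; exercise value = 9.2500 > continuation, so V_d = 9.2500 (exercise)
Node 0 (S = 95): continuation = e^(−0.12)·[0.7928·0.0000 + 0.2072·9.2500] = 1.6995; exercise value = 0.0000 ≤ continuation, so V_0 = 1.6995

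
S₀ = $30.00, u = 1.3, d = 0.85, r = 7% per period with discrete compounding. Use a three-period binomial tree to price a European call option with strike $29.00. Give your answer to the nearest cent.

$7.74

Risk-neutral probability p = (1 + 0.07 − 0.85)/(1.3 − 0.85) = 0.2200/0.4500 = 0.4889
Terminal stock prices: S_uuu = 65.91, S_uud = 43.09, S_udd = 28.18, S_ddd = 18.42
Terminal payoffs (S − K): max(36.91, 0) = 36.91, max(14.09, 0) = 14.09, max(-0.8225, 0) = 0, max(-10.58, 0) = 0
Node uu (S = 50.7): V_uu = 1/1.07·[0.4889·36.9100 + 0.5111·14.0950] = 23.5972
Node ud (S = 33.15): V_ud = 1/1.07·[0.4889·14.0950 + 0.5111·0.0000] = 6.4401
Node dd (S = 21.67): V_dd = 1/1.07·[0.4889·0.0000 + 0.5111·0.0000] = 0.0000
Node u (S = 39): V_u = 1/1.07·[0.4889·23.5972 + 0.5111·6.4401] = 13.8579
Node d (S = 25.5): V_d = 1/1.07·[0.4889·6.4401 + 0.5111·0.0000] = 2.9425
Node 0 (S = 30): V_0 = 1/1.07·[0.4889·13.8579 + 0.5111·2.9425] = 7.7373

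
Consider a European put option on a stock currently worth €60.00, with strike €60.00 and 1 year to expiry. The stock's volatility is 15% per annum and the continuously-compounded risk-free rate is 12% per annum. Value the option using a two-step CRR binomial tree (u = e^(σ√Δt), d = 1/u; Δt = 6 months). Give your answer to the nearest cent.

€0.56

CRR parameters: u = e^(σ√Δt) = e^(0.15·√0.5) = 1.1119, d = 1/u = 0.8994
Per-period rate: rΔt = 0.12·0.5 = 0.06, so R = e^0.06 = 1.0618
Risk-neutral probability p = (e^0.06 − 0.8994)/(1.1119 − 0.8994) = 0.1625/0.2125 = 0.7645
Terminal stock prices: S_uu = 74.18, S_ud = 60, S_dd = 48.53
Terminal payoffs (K − S): max(-14.18, 0) = 0, max(0, 0) = 0, max(11.47, 0) = 11.47
Node u (S = 66.71): V_u = e^(−0.06)·[0.7645·0.0000 + 0.2355·0.0000] = 0.0000
Node d (S = 53.96): V_d = e^(−0.06)·[0.7645·0.0000 + 0.2355·11.4685] = 2.5440
Node 0 (S = 60): V_0 = e^(−0.06)·[0.7645·0.0000 + 0.2355·2.5440] = 0.5643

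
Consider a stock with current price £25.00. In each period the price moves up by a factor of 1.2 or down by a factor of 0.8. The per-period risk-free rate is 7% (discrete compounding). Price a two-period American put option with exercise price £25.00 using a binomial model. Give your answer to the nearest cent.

£1.71

Risk-neutral probability p = (1 + 0.07 − 0.8)/(1.2 − 0.8) = 0.2700/0.4000 = 0.6750
Terminal stock prices: S_uu = 36, S_ud = 24, S_dd = 16
Terminal payoffs (K − S): max(-11, 0) = 0, max(1, 0) = 1, max(9, 0) = 9
Node u (S = 30): continuation = 1/1.07·[0.6750·0.0000 + 0.3250·1.0000] = 0.3037; exercise value = 0.0000 ≤ continuation, so V_u = 0.3037
Node d (S = 20): continuation = 1/1.07·[0.6750·1.0000 + 0.3250·9.0000] = 3.3645; exercise value = 5.0000 > continuation, so V_d = 5.0000 (exercise)
Node 0 (S = 25): continuation = 1/1.07·[0.6750·0.3037 + 0.3250·5.0000] = 1.7103; exercise value = 0.0000 ≤ continuation, so V_0 = 1.7103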